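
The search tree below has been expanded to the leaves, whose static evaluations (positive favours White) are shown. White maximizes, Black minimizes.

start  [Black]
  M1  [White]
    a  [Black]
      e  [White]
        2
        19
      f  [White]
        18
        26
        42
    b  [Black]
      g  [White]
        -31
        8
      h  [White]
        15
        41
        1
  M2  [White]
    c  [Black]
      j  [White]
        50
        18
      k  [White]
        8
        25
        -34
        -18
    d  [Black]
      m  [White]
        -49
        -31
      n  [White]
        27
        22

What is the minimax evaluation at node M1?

19

e (White): max(2, 19) = 19
f (White): max(18, 26, 42) = 42
a (Black): min(19, 42) = 19
g (White): max(-31, 8) = 8
h (White): max(15, 41, 1) = 41
b (Black): min(8, 41) = 8
M1 (White): max(19, 8) = 19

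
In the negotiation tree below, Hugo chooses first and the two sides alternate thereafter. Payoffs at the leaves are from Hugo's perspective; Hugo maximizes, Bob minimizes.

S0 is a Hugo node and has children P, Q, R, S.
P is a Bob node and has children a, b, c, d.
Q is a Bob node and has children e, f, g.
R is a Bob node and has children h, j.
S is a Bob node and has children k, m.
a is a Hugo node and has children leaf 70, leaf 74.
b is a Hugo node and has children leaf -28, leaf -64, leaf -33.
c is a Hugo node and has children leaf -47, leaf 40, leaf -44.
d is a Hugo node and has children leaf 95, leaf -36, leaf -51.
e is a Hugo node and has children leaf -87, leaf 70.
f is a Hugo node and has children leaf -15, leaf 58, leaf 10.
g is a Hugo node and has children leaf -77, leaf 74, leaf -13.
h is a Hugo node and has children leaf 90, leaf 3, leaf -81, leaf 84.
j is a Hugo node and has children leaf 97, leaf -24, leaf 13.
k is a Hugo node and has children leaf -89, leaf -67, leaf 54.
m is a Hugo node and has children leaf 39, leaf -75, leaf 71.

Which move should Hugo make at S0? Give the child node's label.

a (Hugo): max(70, 74) = 74
b (Hugo): max(-28, -64, -33) = -28
c (Hugo): max(-47, 40, -44) = 40
d (Hugo): max(95, -36, -51) = 95
P (Bob): min(74, -28, 40, 95) = -28
e (Hugo): max(-87, 70) = 70
f (Hugo): max(-15, 58, 10) = 58
g (Hugo): max(-77, 74, -13) = 74
Q (Bob): min(70, 58, 74) = 58
h (Hugo): max(90, 3, -81, 84) = 90
j (Hugo): max(97, -24, 13) = 97
R (Bob): min(90, 97) = 90
k (Hugo): max(-89, -67, 54) = 54
m (Hugo): max(39, -75, 71) = 71
S (Bob): min(54, 71) = 54
S0 (Hugo): max(-28, 58, 90, 54) = 90
Hugo at S0 wants the highest of {P=-28, Q=58, R=90, S=54}, so chooses R.

R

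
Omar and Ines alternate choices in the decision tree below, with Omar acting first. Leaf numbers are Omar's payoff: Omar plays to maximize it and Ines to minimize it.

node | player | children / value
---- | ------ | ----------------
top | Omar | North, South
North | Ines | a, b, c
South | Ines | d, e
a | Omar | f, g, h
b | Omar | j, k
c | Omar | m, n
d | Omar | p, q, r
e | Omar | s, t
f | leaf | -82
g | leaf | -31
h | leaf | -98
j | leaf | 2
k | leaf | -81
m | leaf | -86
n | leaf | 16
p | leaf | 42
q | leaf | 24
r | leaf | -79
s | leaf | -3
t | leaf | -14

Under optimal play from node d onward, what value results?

d (Omar): max(42, 24, -79) = 42

42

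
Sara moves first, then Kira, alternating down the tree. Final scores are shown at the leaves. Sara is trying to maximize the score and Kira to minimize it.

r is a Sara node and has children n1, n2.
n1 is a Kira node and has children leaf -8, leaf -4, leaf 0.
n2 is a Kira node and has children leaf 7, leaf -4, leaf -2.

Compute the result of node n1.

-8

n1 (Kira): min(-8, -4, 0) = -8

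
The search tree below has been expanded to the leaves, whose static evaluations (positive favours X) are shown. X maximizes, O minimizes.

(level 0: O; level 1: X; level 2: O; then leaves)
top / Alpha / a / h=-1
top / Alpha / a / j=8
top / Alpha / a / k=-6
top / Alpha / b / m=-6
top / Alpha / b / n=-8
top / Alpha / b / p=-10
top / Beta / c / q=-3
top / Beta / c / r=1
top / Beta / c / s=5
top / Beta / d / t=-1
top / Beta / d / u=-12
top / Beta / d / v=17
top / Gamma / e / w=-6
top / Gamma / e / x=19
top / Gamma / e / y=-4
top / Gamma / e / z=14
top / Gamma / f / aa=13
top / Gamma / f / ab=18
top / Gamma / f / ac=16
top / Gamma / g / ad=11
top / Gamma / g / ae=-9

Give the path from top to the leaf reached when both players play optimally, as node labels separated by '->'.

top -> Alpha -> a -> k

a (O): min(-1, 8, -6) = -6
b (O): min(-6, -8, -10) = -10
Alpha (X): max(-6, -10) = -6
c (O): min(-3, 1, 5) = -3
d (O): min(-1, -12, 17) = -12
Beta (X): max(-3, -12) = -3
e (O): min(-6, 19, -4, 14) = -6
f (O): min(13, 18, 16) = 13
g (O): min(11, -9) = -9
Gamma (X): max(-6, 13, -9) = 13
top (O): min(-6, -3, 13) = -6
At top, O picks Alpha (lowest: -6).
At Alpha, X picks a (highest: -6).
At a, O picks k (lowest: -6).
Terminal value -6.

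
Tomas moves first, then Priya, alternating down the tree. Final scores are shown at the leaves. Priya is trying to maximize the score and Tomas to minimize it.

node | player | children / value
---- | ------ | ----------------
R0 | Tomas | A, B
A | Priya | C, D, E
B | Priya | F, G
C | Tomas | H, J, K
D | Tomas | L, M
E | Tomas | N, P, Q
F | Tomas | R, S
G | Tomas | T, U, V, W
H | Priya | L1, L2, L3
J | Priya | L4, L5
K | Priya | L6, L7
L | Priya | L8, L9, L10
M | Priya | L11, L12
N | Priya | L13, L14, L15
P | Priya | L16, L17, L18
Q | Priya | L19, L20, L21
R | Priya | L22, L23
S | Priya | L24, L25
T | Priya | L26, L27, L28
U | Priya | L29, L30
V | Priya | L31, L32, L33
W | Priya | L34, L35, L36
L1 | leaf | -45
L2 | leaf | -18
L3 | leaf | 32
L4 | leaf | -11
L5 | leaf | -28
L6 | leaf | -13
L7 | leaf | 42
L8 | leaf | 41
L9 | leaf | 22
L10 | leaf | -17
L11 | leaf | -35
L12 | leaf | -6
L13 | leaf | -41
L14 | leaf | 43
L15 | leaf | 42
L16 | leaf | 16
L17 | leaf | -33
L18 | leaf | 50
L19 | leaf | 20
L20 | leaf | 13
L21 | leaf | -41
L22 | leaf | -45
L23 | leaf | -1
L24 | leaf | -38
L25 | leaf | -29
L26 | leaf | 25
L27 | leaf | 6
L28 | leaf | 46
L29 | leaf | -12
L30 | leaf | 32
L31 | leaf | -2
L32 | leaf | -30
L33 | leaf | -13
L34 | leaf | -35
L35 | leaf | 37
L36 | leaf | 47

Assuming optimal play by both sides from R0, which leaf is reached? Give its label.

H (Priya): max(-45, -18, 32) = 32
J (Priya): max(-11, -28) = -11
K (Priya): max(-13, 42) = 42
C (Tomas): min(32, -11, 42) = -11
L (Priya): max(41, 22, -17) = 41
M (Priya): max(-35, -6) = -6
D (Tomas): min(41, -6) = -6
N (Priya): max(-41, 43, 42) = 43
P (Priya): max(16, -33, 50) = 50
Q (Priya): max(20, 13, -41) = 20
E (Tomas): min(43, 50, 20) = 20
A (Priya): max(-11, -6, 20) = 20
R (Priya): max(-45, -1) = -1
S (Priya): max(-38, -29) = -29
F (Tomas): min(-1, -29) = -29
T (Priya): max(25, 6, 46) = 46
U (Priya): max(-12, 32) = 32
V (Priya): max(-2, -30, -13) = -2
W (Priya): max(-35, 37, 47) = 47
G (Tomas): min(46, 32, -2, 47) = -2
B (Priya): max(-29, -2) = -2
R0 (Tomas): min(20, -2) = -2
At R0, Tomas picks B (lowest: -2).
At B, Priya picks G (highest: -2).
At G, Tomas picks V (lowest: -2).
At V, Priya picks L31 (highest: -2).
Terminal value -2.

L31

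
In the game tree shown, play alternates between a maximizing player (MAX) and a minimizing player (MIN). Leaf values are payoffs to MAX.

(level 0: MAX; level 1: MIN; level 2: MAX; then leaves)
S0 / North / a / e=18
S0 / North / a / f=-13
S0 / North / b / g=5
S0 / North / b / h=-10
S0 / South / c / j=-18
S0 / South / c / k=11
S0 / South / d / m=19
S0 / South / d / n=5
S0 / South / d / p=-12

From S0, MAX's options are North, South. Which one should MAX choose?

a (MAX): max(18, -13) = 18
b (MAX): max(5, -10) = 5
North (MIN): min(18, 5) = 5
c (MAX): max(-18, 11) = 11
d (MAX): max(19, 5, -12) = 19
South (MIN): min(11, 19) = 11
S0 (MAX): max(5, 11) = 11
MAX at S0 wants the highest of {North=5, South=11}, so chooses South.

South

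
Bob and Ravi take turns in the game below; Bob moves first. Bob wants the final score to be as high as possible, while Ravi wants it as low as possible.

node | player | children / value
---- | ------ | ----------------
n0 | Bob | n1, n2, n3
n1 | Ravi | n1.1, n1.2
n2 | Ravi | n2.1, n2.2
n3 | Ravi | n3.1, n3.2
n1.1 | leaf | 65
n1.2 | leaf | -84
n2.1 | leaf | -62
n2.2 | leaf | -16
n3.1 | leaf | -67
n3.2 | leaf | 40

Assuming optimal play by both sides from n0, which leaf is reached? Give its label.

n1 (Ravi): min(65, -84) = -84
n2 (Ravi): min(-62, -16) = -62
n3 (Ravi): min(-67, 40) = -67
n0 (Bob): max(-84, -62, -67) = -62
At n0, Bob picks n2 (highest: -62).
At n2, Ravi picks n2.1 (lowest: -62).
Terminal value -62.

n2.1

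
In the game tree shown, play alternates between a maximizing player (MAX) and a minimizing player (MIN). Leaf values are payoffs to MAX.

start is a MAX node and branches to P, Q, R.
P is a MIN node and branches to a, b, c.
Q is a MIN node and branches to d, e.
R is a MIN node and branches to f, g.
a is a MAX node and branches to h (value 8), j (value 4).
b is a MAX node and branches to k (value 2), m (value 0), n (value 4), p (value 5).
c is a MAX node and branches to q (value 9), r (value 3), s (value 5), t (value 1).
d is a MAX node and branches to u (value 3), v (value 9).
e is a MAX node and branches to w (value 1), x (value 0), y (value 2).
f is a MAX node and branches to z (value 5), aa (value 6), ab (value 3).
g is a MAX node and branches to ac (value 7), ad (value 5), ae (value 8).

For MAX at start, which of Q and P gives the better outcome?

d (MAX): max(3, 9) = 9
e (MAX): max(1, 0, 2) = 2
Q (MIN): min(9, 2) = 2
a (MAX): max(8, 4) = 8
b (MAX): max(2, 0, 4, 5) = 5
c (MAX): max(9, 3, 5, 1) = 9
P (MIN): min(8, 5, 9) = 5
MAX prefers the higher value; Q=2, P=5. P is better since 5 > 2.

P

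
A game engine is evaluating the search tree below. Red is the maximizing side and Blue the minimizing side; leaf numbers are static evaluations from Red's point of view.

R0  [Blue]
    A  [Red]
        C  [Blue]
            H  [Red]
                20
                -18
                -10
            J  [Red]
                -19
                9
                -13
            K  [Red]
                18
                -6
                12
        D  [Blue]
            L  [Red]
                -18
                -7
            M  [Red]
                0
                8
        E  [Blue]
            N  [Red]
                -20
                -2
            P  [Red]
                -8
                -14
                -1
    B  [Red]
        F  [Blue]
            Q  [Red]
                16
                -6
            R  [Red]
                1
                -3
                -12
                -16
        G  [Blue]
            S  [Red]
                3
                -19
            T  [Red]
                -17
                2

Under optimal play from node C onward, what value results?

9

H (Red): max(20, -18, -10) = 20
J (Red): max(-19, 9, -13) = 9
K (Red): max(18, -6, 12) = 18
C (Blue): min(20, 9, 18) = 9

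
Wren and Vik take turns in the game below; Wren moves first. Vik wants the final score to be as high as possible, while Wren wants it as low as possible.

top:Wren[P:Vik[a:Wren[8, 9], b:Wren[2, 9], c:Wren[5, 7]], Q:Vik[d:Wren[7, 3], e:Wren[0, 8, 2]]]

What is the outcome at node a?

8

a (Wren): min(8, 9) = 8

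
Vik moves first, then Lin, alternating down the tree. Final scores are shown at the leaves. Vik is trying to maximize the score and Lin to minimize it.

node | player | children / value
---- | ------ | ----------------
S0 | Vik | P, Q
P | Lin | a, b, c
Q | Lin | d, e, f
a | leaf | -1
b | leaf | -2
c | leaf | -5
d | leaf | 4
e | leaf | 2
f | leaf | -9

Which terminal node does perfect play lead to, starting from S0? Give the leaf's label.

c

P (Lin): min(-1, -2, -5) = -5
Q (Lin): min(4, 2, -9) = -9
S0 (Vik): max(-5, -9) = -5
At S0, Vik picks P (highest: -5).
At P, Lin picks c (lowest: -5).
Terminal value -5.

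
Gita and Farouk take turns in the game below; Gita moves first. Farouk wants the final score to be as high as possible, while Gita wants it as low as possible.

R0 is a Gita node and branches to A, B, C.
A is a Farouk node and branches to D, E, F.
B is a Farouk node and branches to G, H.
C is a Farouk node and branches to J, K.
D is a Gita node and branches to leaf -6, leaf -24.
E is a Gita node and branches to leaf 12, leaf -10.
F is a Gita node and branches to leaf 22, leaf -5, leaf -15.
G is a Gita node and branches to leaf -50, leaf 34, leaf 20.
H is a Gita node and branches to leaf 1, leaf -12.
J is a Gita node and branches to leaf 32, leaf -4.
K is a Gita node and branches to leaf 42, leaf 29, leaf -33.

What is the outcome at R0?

D (Gita): min(-6, -24) = -24
E (Gita): min(12, -10) = -10
F (Gita): min(22, -5, -15) = -15
A (Farouk): max(-24, -10, -15) = -10
G (Gita): min(-50, 34, 20) = -50
H (Gita): min(1, -12) = -12
B (Farouk): max(-50, -12) = -12
J (Gita): min(32, -4) = -4
K (Gita): min(42, 29, -33) = -33
C (Farouk): max(-4, -33) = -4
R0 (Gita): min(-10, -12, -4) = -12

-12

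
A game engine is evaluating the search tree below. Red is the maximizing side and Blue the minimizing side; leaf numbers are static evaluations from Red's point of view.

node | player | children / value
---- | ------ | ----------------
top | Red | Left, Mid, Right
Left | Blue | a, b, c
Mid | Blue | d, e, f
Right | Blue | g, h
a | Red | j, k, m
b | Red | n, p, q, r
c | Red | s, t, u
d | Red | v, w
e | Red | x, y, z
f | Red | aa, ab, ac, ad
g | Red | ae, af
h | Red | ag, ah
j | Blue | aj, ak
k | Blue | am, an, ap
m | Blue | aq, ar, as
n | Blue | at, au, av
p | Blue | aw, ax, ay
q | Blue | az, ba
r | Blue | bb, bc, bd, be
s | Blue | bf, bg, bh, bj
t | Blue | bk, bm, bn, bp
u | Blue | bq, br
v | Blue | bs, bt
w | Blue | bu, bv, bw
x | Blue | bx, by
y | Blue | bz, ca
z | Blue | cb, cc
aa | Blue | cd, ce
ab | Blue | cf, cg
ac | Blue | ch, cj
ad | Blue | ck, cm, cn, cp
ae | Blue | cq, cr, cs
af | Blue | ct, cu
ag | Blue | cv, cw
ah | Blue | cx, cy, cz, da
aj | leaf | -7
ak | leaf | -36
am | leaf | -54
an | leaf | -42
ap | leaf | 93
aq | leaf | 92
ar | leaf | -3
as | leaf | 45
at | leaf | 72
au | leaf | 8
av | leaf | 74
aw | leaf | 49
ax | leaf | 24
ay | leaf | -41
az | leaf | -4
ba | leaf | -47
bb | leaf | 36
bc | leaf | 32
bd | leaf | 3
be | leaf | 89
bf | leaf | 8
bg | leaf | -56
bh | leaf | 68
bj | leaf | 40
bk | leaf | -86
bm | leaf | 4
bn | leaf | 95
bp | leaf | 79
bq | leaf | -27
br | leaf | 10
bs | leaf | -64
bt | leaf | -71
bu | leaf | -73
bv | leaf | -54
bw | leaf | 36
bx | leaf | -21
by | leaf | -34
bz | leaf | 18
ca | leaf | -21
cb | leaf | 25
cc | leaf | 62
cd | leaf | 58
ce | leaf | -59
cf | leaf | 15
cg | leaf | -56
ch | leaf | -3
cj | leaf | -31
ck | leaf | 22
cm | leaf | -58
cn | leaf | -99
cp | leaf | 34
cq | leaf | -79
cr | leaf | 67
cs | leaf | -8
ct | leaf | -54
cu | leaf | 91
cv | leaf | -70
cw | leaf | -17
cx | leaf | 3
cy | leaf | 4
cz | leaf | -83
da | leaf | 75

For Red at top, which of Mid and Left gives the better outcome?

v (Blue): min(-64, -71) = -71
w (Blue): min(-73, -54, 36) = -73
d (Red): max(-71, -73) = -71
x (Blue): min(-21, -34) = -34
y (Blue): min(18, -21) = -21
z (Blue): min(25, 62) = 25
e (Red): max(-34, -21, 25) = 25
aa (Blue): min(58, -59) = -59
ab (Blue): min(15, -56) = -56
ac (Blue): min(-3, -31) = -31
ad (Blue): min(22, -58, -99, 34) = -99
f (Red): max(-59, -56, -31, -99) = -31
Mid (Blue): min(-71, 25, -31) = -71
j (Blue): min(-7, -36) = -36
k (Blue): min(-54, -42, 93) = -54
m (Blue): min(92, -3, 45) = -3
a (Red): max(-36, -54, -3) = -3
n (Blue): min(72, 8, 74) = 8
p (Blue): min(49, 24, -41) = -41
q (Blue): min(-4, -47) = -47
r (Blue): min(36, 32, 3, 89) = 3
b (Red): max(8, -41, -47, 3) = 8
s (Blue): min(8, -56, 68, 40) = -56
t (Blue): min(-86, 4, 95, 79) = -86
u (Blue): min(-27, 10) = -27
c (Red): max(-56, -86, -27) = -27
Left (Blue): min(-3, 8, -27) = -27
Red prefers the higher value; Mid=-71, Left=-27. Left is better since -27 > -71.

Left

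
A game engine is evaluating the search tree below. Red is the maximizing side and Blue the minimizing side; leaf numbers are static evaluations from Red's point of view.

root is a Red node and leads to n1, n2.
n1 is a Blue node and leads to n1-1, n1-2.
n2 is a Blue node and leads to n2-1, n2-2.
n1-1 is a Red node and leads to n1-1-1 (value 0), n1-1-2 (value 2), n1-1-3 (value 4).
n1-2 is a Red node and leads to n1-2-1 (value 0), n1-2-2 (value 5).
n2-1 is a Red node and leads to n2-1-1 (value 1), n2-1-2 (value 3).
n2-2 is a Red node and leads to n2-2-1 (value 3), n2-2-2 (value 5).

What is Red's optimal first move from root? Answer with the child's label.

n1

n1-1 (Red): max(0, 2, 4) = 4
n1-2 (Red): max(0, 5) = 5
n1 (Blue): min(4, 5) = 4
n2-1 (Red): max(1, 3) = 3
n2-2 (Red): max(3, 5) = 5
n2 (Blue): min(3, 5) = 3
root (Red): max(4, 3) = 4
Red at root wants the highest of {n1=4, n2=3}, so chooses n1.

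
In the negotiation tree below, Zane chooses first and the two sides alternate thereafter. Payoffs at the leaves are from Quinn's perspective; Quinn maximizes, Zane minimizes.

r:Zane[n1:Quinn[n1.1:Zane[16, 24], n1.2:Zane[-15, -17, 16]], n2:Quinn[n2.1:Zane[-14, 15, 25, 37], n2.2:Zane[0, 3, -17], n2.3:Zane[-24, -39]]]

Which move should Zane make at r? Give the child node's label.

n2

n1.1 (Zane): min(16, 24) = 16
n1.2 (Zane): min(-15, -17, 16) = -17
n1 (Quinn): max(16, -17) = 16
n2.1 (Zane): min(-14, 15, 25, 37) = -14
n2.2 (Zane): min(0, 3, -17) = -17
n2.3 (Zane): min(-24, -39) = -39
n2 (Quinn): max(-14, -17, -39) = -14
r (Zane): min(16, -14) = -14
Zane at r wants the lowest of {n1=16, n2=-14}, so chooses n2.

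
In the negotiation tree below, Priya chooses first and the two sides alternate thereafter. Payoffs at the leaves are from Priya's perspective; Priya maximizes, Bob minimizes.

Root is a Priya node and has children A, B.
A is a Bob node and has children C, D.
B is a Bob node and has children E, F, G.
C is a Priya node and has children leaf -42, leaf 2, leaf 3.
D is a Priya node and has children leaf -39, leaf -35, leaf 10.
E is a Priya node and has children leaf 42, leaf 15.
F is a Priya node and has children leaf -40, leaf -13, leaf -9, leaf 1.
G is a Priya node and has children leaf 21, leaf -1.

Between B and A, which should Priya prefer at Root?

A

E (Priya): max(42, 15) = 42
F (Priya): max(-40, -13, -9, 1) = 1
G (Priya): max(21, -1) = 21
B (Bob): min(42, 1, 21) = 1
C (Priya): max(-42, 2, 3) = 3
D (Priya): max(-39, -35, 10) = 10
A (Bob): min(3, 10) = 3
Priya prefers the higher value; B=1, A=3. A is better since 3 > 1.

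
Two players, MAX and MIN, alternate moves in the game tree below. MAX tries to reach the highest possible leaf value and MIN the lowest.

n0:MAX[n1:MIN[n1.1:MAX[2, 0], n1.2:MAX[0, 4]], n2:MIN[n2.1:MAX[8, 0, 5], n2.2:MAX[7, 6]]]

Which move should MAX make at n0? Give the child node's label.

n1.1 (MAX): max(2, 0) = 2
n1.2 (MAX): max(0, 4) = 4
n1 (MIN): min(2, 4) = 2
n2.1 (MAX): max(8, 0, 5) = 8
n2.2 (MAX): max(7, 6) = 7
n2 (MIN): min(8, 7) = 7
n0 (MAX): max(2, 7) = 7
MAX at n0 wants the highest of {n1=2, n2=7}, so chooses n2.

n2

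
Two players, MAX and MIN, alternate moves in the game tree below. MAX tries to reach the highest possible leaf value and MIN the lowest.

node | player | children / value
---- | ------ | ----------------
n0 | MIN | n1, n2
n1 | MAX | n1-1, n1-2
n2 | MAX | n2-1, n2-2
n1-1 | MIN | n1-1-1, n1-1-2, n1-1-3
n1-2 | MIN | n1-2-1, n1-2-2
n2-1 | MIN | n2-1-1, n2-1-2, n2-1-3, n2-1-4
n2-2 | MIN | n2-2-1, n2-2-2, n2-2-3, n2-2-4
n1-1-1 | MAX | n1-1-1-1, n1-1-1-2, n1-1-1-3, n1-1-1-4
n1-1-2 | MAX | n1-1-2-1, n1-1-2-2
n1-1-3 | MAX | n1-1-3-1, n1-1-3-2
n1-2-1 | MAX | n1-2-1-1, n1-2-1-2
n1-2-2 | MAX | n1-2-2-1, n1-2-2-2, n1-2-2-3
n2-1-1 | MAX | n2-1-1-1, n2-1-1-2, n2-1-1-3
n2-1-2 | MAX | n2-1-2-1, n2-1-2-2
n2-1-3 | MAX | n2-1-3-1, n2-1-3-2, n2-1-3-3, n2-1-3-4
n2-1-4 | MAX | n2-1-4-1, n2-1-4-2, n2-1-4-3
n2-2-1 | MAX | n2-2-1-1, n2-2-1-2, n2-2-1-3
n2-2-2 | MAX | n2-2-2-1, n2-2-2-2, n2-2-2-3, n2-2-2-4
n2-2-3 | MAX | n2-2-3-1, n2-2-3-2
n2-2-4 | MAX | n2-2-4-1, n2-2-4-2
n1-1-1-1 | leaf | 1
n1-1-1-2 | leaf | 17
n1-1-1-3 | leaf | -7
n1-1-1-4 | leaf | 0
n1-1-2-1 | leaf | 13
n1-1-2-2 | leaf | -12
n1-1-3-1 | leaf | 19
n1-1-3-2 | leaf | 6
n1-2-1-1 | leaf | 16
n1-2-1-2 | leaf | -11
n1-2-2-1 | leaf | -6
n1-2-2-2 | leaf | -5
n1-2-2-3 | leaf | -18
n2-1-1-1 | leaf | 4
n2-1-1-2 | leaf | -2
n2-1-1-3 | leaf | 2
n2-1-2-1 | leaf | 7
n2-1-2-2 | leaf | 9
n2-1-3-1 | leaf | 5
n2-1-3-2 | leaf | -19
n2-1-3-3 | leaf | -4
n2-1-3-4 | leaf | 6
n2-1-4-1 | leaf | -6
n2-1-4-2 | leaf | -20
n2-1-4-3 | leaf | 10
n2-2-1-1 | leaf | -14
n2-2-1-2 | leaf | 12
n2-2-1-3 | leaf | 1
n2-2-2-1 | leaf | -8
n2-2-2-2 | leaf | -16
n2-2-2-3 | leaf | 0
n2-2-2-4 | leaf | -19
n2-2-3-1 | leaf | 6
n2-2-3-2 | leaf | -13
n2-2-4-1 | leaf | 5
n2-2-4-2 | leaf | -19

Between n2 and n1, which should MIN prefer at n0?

n2

n2-1-1 (MAX): max(4, -2, 2) = 4
n2-1-2 (MAX): max(7, 9) = 9
n2-1-3 (MAX): max(5, -19, -4, 6) = 6
n2-1-4 (MAX): max(-6, -20, 10) = 10
n2-1 (MIN): min(4, 9, 6, 10) = 4
n2-2-1 (MAX): max(-14, 12, 1) = 12
n2-2-2 (MAX): max(-8, -16, 0, -19) = 0
n2-2-3 (MAX): max(6, -13) = 6
n2-2-4 (MAX): max(5, -19) = 5
n2-2 (MIN): min(12, 0, 6, 5) = 0
n2 (MAX): max(4, 0) = 4
n1-1-1 (MAX): max(1, 17, -7, 0) = 17
n1-1-2 (MAX): max(13, -12) = 13
n1-1-3 (MAX): max(19, 6) = 19
n1-1 (MIN): min(17, 13, 19) = 13
n1-2-1 (MAX): max(16, -11) = 16
n1-2-2 (MAX): max(-6, -5, -18) = -5
n1-2 (MIN): min(16, -5) = -5
n1 (MAX): max(13, -5) = 13
MIN prefers the lower value; n2=4, n1=13. n2 is better since 4 < 13.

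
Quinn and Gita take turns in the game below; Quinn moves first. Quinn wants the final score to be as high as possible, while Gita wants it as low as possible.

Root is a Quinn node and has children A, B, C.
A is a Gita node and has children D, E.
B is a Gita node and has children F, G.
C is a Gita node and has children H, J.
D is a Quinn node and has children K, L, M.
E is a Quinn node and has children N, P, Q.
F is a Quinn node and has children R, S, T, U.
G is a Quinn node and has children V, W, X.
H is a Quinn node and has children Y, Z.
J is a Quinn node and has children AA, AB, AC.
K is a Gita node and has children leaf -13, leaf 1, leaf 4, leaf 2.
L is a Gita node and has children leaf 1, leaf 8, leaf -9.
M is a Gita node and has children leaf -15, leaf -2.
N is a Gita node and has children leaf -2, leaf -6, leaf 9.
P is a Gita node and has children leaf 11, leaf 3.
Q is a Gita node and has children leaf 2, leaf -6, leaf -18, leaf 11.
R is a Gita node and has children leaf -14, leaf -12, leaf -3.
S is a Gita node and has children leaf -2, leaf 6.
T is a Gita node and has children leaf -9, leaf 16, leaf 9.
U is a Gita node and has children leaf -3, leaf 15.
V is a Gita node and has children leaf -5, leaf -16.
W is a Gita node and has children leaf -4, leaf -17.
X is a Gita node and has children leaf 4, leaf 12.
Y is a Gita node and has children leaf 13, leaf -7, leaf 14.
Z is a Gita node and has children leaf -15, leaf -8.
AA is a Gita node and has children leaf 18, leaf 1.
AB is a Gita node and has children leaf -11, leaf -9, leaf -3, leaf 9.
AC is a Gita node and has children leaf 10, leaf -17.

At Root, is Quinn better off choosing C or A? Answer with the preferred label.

Y (Gita): min(13, -7, 14) = -7
Z (Gita): min(-15, -8) = -15
H (Quinn): max(-7, -15) = -7
AA (Gita): min(18, 1) = 1
AB (Gita): min(-11, -9, -3, 9) = -11
AC (Gita): min(10, -17) = -17
J (Quinn): max(1, -11, -17) = 1
C (Gita): min(-7, 1) = -7
K (Gita): min(-13, 1, 4, 2) = -13
L (Gita): min(1, 8, -9) = -9
M (Gita): min(-15, -2) = -15
D (Quinn): max(-13, -9, -15) = -9
N (Gita): min(-2, -6, 9) = -6
P (Gita): min(11, 3) = 3
Q (Gita): min(2, -6, -18, 11) = -18
E (Quinn): max(-6, 3, -18) = 3
A (Gita): min(-9, 3) = -9
Quinn prefers the higher value; C=-7, A=-9. C is better since -7 > -9.

C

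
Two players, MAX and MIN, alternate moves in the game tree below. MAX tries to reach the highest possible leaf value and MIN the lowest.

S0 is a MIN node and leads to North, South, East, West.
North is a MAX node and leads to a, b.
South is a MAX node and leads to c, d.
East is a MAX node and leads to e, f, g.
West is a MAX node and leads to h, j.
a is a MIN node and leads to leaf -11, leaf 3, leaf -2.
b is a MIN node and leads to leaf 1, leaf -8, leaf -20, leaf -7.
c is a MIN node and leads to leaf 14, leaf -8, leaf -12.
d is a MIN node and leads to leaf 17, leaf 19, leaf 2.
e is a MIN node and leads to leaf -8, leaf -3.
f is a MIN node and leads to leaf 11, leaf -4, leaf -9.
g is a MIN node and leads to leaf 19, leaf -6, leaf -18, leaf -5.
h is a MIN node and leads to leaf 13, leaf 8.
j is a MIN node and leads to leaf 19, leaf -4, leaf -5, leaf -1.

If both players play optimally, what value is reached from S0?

-11

a (MIN): min(-11, 3, -2) = -11
b (MIN): min(1, -8, -20, -7) = -20
North (MAX): max(-11, -20) = -11
c (MIN): min(14, -8, -12) = -12
d (MIN): min(17, 19, 2) = 2
South (MAX): max(-12, 2) = 2
e (MIN): min(-8, -3) = -8
f (MIN): min(11, -4, -9) = -9
g (MIN): min(19, -6, -18, -5) = -18
East (MAX): max(-8, -9, -18) = -8
h (MIN): min(13, 8) = 8
j (MIN): min(19, -4, -5, -1) = -5
West (MAX): max(8, -5) = 8
S0 (MIN): min(-11, 2, -8, 8) = -11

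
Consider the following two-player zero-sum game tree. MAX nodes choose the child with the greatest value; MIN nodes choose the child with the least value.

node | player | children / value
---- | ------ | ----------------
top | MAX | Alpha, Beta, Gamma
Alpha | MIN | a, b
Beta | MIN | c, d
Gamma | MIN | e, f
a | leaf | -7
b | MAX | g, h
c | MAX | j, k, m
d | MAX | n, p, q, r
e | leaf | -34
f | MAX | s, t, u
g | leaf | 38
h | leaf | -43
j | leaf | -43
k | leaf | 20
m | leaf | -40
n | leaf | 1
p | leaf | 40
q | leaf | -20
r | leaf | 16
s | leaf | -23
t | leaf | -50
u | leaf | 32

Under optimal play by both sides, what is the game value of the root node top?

20

b (MAX): max(38, -43) = 38
Alpha (MIN): min(-7, 38) = -7
c (MAX): max(-43, 20, -40) = 20
d (MAX): max(1, 40, -20, 16) = 40
Beta (MIN): min(20, 40) = 20
f (MAX): max(-23, -50, 32) = 32
Gamma (MIN): min(-34, 32) = -34
top (MAX): max(-7, 20, -34) = 20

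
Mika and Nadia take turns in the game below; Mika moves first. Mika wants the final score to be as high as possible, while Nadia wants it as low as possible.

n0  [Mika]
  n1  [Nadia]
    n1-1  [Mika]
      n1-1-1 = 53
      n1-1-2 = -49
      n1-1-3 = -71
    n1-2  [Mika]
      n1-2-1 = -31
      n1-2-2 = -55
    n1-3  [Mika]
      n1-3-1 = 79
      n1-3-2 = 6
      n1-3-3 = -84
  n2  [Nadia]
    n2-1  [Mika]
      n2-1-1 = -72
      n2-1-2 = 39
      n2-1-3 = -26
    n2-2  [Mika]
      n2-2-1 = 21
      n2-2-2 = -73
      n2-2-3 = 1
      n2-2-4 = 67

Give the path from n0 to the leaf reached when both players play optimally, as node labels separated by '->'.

n0 -> n2 -> n2-1 -> n2-1-2

n1-1 (Mika): max(53, -49, -71) = 53
n1-2 (Mika): max(-31, -55) = -31
n1-3 (Mika): max(79, 6, -84) = 79
n1 (Nadia): min(53, -31, 79) = -31
n2-1 (Mika): max(-72, 39, -26) = 39
n2-2 (Mika): max(21, -73, 1, 67) = 67
n2 (Nadia): min(39, 67) = 39
n0 (Mika): max(-31, 39) = 39
At n0, Mika picks n2 (highest: 39).
At n2, Nadia picks n2-1 (lowest: 39).
At n2-1, Mika picks n2-1-2 (highest: 39).
Terminal value 39.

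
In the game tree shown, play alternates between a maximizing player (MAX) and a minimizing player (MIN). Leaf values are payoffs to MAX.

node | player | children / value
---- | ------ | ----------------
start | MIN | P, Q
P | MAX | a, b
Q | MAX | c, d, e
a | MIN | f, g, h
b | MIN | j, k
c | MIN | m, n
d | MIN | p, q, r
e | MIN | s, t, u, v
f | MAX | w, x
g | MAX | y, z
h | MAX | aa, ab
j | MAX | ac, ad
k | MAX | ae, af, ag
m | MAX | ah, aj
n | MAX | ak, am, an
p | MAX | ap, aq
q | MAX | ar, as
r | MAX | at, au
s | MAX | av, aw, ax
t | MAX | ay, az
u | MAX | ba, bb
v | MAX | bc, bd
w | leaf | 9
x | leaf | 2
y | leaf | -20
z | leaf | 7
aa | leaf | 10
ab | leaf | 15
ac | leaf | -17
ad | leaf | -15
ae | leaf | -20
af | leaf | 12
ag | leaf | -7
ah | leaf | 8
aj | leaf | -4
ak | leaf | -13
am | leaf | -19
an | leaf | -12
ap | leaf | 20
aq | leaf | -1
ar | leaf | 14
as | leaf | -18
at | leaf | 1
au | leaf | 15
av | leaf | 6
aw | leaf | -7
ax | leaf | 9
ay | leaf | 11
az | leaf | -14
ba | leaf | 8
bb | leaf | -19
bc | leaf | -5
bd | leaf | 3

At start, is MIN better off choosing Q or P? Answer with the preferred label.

P

m (MAX): max(8, -4) = 8
n (MAX): max(-13, -19, -12) = -12
c (MIN): min(8, -12) = -12
p (MAX): max(20, -1) = 20
q (MAX): max(14, -18) = 14
r (MAX): max(1, 15) = 15
d (MIN): min(20, 14, 15) = 14
s (MAX): max(6, -7, 9) = 9
t (MAX): max(11, -14) = 11
u (MAX): max(8, -19) = 8
v (MAX): max(-5, 3) = 3
e (MIN): min(9, 11, 8, 3) = 3
Q (MAX): max(-12, 14, 3) = 14
f (MAX): max(9, 2) = 9
g (MAX): max(-20, 7) = 7
h (MAX): max(10, 15) = 15
a (MIN): min(9, 7, 15) = 7
j (MAX): max(-17, -15) = -15
k (MAX): max(-20, 12, -7) = 12
b (MIN): min(-15, 12) = -15
P (MAX): max(7, -15) = 7
MIN prefers the lower value; Q=14, P=7. P is better since 7 < 14.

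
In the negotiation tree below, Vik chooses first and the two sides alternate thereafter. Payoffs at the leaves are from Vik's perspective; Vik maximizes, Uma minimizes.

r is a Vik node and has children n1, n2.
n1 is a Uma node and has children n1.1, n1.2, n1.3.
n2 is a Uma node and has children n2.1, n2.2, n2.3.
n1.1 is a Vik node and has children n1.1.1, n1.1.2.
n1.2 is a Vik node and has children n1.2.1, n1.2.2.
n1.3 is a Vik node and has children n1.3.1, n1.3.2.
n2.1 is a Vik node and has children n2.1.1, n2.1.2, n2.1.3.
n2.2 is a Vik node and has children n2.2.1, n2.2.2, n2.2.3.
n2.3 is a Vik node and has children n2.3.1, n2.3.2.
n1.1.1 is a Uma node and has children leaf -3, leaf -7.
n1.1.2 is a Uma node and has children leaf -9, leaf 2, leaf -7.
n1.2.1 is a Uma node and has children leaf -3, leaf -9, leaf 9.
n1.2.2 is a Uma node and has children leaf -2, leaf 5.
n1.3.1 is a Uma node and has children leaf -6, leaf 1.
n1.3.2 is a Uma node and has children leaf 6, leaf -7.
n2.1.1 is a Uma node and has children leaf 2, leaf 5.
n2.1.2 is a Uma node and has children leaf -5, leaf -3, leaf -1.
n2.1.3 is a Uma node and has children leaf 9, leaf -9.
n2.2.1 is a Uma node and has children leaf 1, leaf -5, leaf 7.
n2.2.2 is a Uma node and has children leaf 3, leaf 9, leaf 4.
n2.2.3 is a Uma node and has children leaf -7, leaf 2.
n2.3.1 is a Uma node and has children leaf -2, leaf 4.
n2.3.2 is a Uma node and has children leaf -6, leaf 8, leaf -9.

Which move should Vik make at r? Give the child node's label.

n2

n1.1.1 (Uma): min(-3, -7) = -7
n1.1.2 (Uma): min(-9, 2, -7) = -9
n1.1 (Vik): max(-7, -9) = -7
n1.2.1 (Uma): min(-3, -9, 9) = -9
n1.2.2 (Uma): min(-2, 5) = -2
n1.2 (Vik): max(-9, -2) = -2
n1.3.1 (Uma): min(-6, 1) = -6
n1.3.2 (Uma): min(6, -7) = -7
n1.3 (Vik): max(-6, -7) = -6
n1 (Uma): min(-7, -2, -6) = -7
n2.1.1 (Uma): min(2, 5) = 2
n2.1.2 (Uma): min(-5, -3, -1) = -5
n2.1.3 (Uma): min(9, -9) = -9
n2.1 (Vik): max(2, -5, -9) = 2
n2.2.1 (Uma): min(1, -5, 7) = -5
n2.2.2 (Uma): min(3, 9, 4) = 3
n2.2.3 (Uma): min(-7, 2) = -7
n2.2 (Vik): max(-5, 3, -7) = 3
n2.3.1 (Uma): min(-2, 4) = -2
n2.3.2 (Uma): min(-6, 8, -9) = -9
n2.3 (Vik): max(-2, -9) = -2
n2 (Uma): min(2, 3, -2) = -2
r (Vik): max(-7, -2) = -2
Vik at r wants the highest of {n1=-7, n2=-2}, so chooses n2.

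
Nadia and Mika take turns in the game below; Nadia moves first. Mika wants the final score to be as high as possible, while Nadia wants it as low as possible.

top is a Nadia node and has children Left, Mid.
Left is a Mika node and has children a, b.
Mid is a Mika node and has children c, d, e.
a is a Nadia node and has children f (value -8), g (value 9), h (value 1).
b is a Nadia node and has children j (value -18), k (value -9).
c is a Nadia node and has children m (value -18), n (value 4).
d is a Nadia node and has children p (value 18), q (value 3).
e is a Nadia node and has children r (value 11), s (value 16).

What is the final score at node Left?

-8

a (Nadia): min(-8, 9, 1) = -8
b (Nadia): min(-18, -9) = -18
Left (Mika): max(-8, -18) = -8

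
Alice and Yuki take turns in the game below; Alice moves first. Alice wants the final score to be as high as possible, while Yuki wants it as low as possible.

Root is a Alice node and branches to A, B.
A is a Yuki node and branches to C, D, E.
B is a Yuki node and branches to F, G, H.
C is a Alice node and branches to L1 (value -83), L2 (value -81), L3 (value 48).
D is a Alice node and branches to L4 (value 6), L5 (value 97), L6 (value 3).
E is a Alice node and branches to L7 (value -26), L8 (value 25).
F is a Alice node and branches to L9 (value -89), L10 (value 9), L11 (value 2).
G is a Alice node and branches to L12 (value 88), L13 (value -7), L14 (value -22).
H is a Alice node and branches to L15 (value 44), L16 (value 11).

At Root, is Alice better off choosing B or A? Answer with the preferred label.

A

F (Alice): max(-89, 9, 2) = 9
G (Alice): max(88, -7, -22) = 88
H (Alice): max(44, 11) = 44
B (Yuki): min(9, 88, 44) = 9
C (Alice): max(-83, -81, 48) = 48
D (Alice): max(6, 97, 3) = 97
E (Alice): max(-26, 25) = 25
A (Yuki): min(48, 97, 25) = 25
Alice prefers the higher value; B=9, A=25. A is better since 25 > 9.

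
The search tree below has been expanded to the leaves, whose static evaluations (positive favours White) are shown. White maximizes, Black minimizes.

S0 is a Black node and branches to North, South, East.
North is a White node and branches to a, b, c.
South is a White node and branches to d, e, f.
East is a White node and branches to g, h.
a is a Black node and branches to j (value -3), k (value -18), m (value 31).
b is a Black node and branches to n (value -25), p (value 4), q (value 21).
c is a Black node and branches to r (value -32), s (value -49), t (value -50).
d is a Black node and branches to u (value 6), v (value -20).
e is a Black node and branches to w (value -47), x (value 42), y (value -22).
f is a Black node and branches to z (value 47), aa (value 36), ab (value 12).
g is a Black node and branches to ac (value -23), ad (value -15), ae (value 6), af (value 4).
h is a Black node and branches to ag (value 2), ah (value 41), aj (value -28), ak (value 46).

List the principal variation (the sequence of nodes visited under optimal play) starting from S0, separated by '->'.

S0 -> East -> g -> ac

a (Black): min(-3, -18, 31) = -18
b (Black): min(-25, 4, 21) = -25
c (Black): min(-32, -49, -50) = -50
North (White): max(-18, -25, -50) = -18
d (Black): min(6, -20) = -20
e (Black): min(-47, 42, -22) = -47
f (Black): min(47, 36, 12) = 12
South (White): max(-20, -47, 12) = 12
g (Black): min(-23, -15, 6, 4) = -23
h (Black): min(2, 41, -28, 46) = -28
East (White): max(-23, -28) = -23
S0 (Black): min(-18, 12, -23) = -23
At S0, Black picks East (lowest: -23).
At East, White picks g (highest: -23).
At g, Black picks ac (lowest: -23).
Terminal value -23.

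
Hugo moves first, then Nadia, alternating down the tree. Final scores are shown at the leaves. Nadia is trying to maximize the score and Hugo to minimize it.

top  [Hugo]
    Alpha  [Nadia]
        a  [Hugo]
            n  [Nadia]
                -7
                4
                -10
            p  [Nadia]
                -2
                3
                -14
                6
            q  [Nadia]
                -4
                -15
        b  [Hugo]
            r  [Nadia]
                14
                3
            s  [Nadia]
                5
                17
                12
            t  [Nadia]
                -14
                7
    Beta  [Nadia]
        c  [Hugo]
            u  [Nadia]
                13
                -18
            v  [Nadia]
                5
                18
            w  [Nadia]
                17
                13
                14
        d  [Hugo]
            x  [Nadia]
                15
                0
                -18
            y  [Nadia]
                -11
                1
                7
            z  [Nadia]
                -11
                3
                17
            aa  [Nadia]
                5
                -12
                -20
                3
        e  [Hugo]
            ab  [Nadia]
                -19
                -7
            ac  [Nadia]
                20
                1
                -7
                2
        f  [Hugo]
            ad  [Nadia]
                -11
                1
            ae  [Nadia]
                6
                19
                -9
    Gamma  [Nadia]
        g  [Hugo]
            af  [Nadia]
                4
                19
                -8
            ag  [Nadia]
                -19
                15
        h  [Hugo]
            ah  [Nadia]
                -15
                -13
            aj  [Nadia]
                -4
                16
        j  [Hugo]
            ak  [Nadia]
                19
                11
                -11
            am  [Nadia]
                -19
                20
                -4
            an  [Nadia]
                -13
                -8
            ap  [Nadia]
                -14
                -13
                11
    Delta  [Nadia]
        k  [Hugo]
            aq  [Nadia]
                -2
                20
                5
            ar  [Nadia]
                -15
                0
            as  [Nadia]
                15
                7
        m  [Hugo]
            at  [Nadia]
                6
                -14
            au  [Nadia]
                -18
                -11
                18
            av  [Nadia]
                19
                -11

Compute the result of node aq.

aq (Nadia): max(-2, 20, 5) = 20

20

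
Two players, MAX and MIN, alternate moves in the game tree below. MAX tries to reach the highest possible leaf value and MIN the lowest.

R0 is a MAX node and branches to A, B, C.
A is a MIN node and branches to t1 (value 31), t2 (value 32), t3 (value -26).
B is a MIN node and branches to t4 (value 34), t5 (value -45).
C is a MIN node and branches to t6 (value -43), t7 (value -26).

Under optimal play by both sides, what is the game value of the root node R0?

A (MIN): min(31, 32, -26) = -26
B (MIN): min(34, -45) = -45
C (MIN): min(-43, -26) = -43
R0 (MAX): max(-26, -45, -43) = -26

-26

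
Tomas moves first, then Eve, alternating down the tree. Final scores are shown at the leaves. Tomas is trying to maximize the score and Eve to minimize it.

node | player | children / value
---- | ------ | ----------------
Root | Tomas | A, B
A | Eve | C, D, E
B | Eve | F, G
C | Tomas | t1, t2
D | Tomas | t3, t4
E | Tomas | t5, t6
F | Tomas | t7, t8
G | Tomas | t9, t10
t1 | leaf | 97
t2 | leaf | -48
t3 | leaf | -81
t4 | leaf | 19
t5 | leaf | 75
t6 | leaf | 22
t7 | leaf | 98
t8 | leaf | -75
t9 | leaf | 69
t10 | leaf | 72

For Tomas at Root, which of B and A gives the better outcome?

B

F (Tomas): max(98, -75) = 98
G (Tomas): max(69, 72) = 72
B (Eve): min(98, 72) = 72
C (Tomas): max(97, -48) = 97
D (Tomas): max(-81, 19) = 19
E (Tomas): max(75, 22) = 75
A (Eve): min(97, 19, 75) = 19
Tomas prefers the higher value; B=72, A=19. B is better since 72 > 19.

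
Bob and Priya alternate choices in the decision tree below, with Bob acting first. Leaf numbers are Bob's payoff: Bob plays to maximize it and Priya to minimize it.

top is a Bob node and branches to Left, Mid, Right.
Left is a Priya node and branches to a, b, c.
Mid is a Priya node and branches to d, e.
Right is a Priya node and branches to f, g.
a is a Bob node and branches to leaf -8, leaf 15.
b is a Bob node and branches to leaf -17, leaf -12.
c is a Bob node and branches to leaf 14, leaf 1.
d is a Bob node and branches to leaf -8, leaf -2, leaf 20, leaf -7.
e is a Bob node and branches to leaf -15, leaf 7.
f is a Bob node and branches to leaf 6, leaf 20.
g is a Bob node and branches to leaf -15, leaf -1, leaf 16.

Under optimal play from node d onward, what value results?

20

d (Bob): max(-8, -2, 20, -7) = 20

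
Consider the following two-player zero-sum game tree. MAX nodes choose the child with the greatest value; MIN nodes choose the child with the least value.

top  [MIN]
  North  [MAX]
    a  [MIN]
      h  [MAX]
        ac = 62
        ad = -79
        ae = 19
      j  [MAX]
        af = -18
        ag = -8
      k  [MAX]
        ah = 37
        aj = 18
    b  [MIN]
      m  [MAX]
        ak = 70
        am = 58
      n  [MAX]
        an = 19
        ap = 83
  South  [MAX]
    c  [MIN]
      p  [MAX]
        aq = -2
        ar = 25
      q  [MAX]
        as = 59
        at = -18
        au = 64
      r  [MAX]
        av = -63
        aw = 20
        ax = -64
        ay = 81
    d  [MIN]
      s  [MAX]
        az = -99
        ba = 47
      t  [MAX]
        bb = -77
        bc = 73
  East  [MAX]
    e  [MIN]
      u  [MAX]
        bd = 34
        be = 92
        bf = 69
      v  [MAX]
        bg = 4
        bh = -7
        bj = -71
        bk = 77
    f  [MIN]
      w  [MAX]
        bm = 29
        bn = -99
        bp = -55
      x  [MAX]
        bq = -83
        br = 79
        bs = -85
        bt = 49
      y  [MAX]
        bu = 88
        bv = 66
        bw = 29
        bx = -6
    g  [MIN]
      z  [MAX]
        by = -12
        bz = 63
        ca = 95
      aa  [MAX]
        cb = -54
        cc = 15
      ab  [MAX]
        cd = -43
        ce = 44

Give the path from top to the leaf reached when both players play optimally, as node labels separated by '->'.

h (MAX): max(62, -79, 19) = 62
j (MAX): max(-18, -8) = -8
k (MAX): max(37, 18) = 37
a (MIN): min(62, -8, 37) = -8
m (MAX): max(70, 58) = 70
n (MAX): max(19, 83) = 83
b (MIN): min(70, 83) = 70
North (MAX): max(-8, 70) = 70
p (MAX): max(-2, 25) = 25
q (MAX): max(59, -18, 64) = 64
r (MAX): max(-63, 20, -64, 81) = 81
c (MIN): min(25, 64, 81) = 25
s (MAX): max(-99, 47) = 47
t (MAX): max(-77, 73) = 73
d (MIN): min(47, 73) = 47
South (MAX): max(25, 47) = 47
u (MAX): max(34, 92, 69) = 92
v (MAX): max(4, -7, -71, 77) = 77
e (MIN): min(92, 77) = 77
w (MAX): max(29, -99, -55) = 29
x (MAX): max(-83, 79, -85, 49) = 79
y (MAX): max(88, 66, 29, -6) = 88
f (MIN): min(29, 79, 88) = 29
z (MAX): max(-12, 63, 95) = 95
aa (MAX): max(-54, 15) = 15
ab (MAX): max(-43, 44) = 44
g (MIN): min(95, 15, 44) = 15
East (MAX): max(77, 29, 15) = 77
top (MIN): min(70, 47, 77) = 47
At top, MIN picks South (lowest: 47).
At South, MAX picks d (highest: 47).
At d, MIN picks s (lowest: 47).
At s, MAX picks ba (highest: 47).
Terminal value 47.

top -> South -> d -> s -> ba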